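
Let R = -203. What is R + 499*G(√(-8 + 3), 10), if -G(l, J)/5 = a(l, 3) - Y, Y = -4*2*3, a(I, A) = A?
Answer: -67568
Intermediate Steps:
Y = -24 (Y = -8*3 = -24)
G(l, J) = -135 (G(l, J) = -5*(3 - 1*(-24)) = -5*(3 + 24) = -5*27 = -135)
R + 499*G(√(-8 + 3), 10) = -203 + 499*(-135) = -203 - 67365 = -67568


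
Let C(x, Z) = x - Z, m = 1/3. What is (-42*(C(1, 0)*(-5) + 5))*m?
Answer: 0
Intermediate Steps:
m = ⅓ ≈ 0.33333
(-42*(C(1, 0)*(-5) + 5))*m = -42*((1 - 1*0)*(-5) + 5)*(⅓) = -42*((1 + 0)*(-5) + 5)*(⅓) = -42*(1*(-5) + 5)*(⅓) = -42*(-5 + 5)*(⅓) = -42*0*(⅓) = 0*(⅓) = 0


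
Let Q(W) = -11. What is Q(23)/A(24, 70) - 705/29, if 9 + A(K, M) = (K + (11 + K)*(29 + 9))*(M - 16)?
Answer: -51540754/2120103 ≈ -24.310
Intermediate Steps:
A(K, M) = -9 + (-16 + M)*(418 + 39*K) (A(K, M) = -9 + (K + (11 + K)*(29 + 9))*(M - 16) = -9 + (K + (11 + K)*38)*(-16 + M) = -9 + (K + (418 + 38*K))*(-16 + M) = -9 + (418 + 39*K)*(-16 + M) = -9 + (-16 + M)*(418 + 39*K))
Q(23)/A(24, 70) - 705/29 = -11/(-6697 - 624*24 + 418*70 + 39*24*70) - 705/29 = -11/(-6697 - 14976 + 29260 + 65520) - 705*1/29 = -11/73107 - 705/29 = -51540754/2120103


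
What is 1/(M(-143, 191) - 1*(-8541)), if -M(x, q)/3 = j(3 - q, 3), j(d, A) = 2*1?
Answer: 1/8535 ≈ 0.00011716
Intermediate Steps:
j(d, A) = 2
M(x, q) = -6 (M(x, q) = -3*2 = -6)
1/(M(-143, 191) - 1*(-8541)) = 1/(-6 - 1*(-8541)) = 1/(-6 + 8541) = 1/8535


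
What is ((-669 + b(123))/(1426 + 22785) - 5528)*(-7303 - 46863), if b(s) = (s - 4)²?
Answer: 7248760400056/24211 ≈ 2.9940e+8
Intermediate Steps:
b(s) = (-4 + s)²
((-669 + b(123))/(1426 + 22785) - 5528)*(-7303 - 46863) = ((-669 + (-4 + 123)²)/(1426 + 22785) - 5528)*(-7303 - 46863) = ((-669 + 119²)/24211 - 5528)*(-54166) = ((-669 + 14161)*(1/24211) - 5528)*(-54166) = (13492*(1/24211) - 5528)*(-54166) = (13492/24211 - 5528)*(-54166) = -133824916/24211*(-54166) = 7248760400056/24211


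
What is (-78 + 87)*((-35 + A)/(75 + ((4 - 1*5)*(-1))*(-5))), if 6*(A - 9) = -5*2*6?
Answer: -162/35 ≈ -4.6286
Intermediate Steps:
A = -1 (A = 9 + (-5*2*6)/6 = 9 + (-10*6)/6 = 9 + (⅙)*(-60) = 9 - 10 = -1)
(-78 + 87)*((-35 + A)/(75 + ((4 - 1*5)*(-1))*(-5))) = (-78 + 87)*((-35 - 1)/(75 + ((4 - 1*5)*(-1))*(-5))) = 9*(-36/(75 + ((4 - 5)*(-1))*(-5))) = 9*(-36/(75 - 1*(-1)*(-5))) = 9*(-36/(75 + 1*(-5))) = 9*(-36/(75 - 5)) = 9*(-36/70) = 9*(-36*1/70) = 9*(-18/35) = -162/35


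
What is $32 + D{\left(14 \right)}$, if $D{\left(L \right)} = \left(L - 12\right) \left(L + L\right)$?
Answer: $88$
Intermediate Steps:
$D{\left(L \right)} = 2 L \left(-12 + L\right)$ ($D{\left(L \right)} = \left(-12 + L\right) 2 L = 2 L \left(-12 + L\right)$)
$32 + D{\left(14 \right)} = 32 + 2 \cdot 14 \left(-12 + 14\right) = 32 + 2 \cdot 14 \cdot 2 = 32 + 56 = 88$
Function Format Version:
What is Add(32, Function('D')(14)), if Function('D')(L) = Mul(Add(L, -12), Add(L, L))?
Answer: 88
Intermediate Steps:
Function('D')(L) = Mul(2, L, Add(-12, L)) (Function('D')(L) = Mul(Add(-12, L), Mul(2, L)) = Mul(2, L, Add(-12, L)))
Add(32, Function('D')(14)) = Add(32, Mul(2, 14, Add(-12, 14))) = Add(32, Mul(2, 14, 2)) = Add(32, 56) = 88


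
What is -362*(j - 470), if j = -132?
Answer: 217924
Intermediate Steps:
-362*(j - 470) = -362*(-132 - 470) = -362*(-602) = 217924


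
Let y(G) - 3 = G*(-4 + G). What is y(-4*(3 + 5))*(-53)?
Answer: -61215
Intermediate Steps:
y(G) = 3 + G*(-4 + G)
y(-4*(3 + 5))*(-53) = (3 + (-4*(3 + 5))² - (-16)*(3 + 5))*(-53) = (3 + (-4*8)² - (-16)*8)*(-53) = (3 + (-32)² - 4*(-32))*(-53) = (3 + 1024 + 128)*(-53) = 1155*(-53) = -61215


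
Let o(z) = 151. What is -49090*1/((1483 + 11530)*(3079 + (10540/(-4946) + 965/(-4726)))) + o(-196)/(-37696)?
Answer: -92284035020526571/17638868169539512896 ≈ -0.0052319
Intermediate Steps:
-49090*1/((1483 + 11530)*(3079 + (10540/(-4946) + 965/(-4726)))) + o(-196)/(-37696) = -49090*1/((1483 + 11530)*(3079 + (10540/(-4946) + 965/(-4726)))) + 151/(-37696) = -49090*1/(13013*(3079 + (10540*(-1/4946) + 965*(-1/4726)))) + 151*(-1/37696) = -49090*1/(13013*(3079 + (-5270/2473 - 965/4726))) - 151/37696 = -49090*1/(13013*(3079 - 27292465/11687398)) - 151/37696 = -49090/((35958205977/11687398)*13013) - 151/37696 = -49090/467924134378701/11687398 - 151/37696 = -49090*11687398/467924134378701 - 151/37696 = -573734367820/467924134378701 - 151/37696 = -92284035020526571/17638868169539512896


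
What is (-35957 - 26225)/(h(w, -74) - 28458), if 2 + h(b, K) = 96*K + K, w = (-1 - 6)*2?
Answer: 31091/17819 ≈ 1.7448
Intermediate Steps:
w = -14 (w = -7*2 = -14)
h(b, K) = -2 + 97*K (h(b, K) = -2 + (96*K + K) = -2 + 97*K)
(-35957 - 26225)/(h(w, -74) - 28458) = (-35957 - 26225)/((-2 + 97*(-74)) - 28458) = -62182/((-2 - 7178) - 28458) = -62182/(-7180 - 28458) = -62182/(-35638) = -62182*(-1/35638) = 31091/17819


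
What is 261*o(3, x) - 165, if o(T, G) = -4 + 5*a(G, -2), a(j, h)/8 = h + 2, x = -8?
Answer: -1209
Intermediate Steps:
a(j, h) = 16 + 8*h (a(j, h) = 8*(h + 2) = 8*(2 + h) = 16 + 8*h)
o(T, G) = -4 (o(T, G) = -4 + 5*(16 + 8*(-2)) = -4 + 5*(16 - 16) = -4 + 5*0 = -4 + 0 = -4)
261*o(3, x) - 165 = 261*(-4) - 165 = -1044 - 165 = -1209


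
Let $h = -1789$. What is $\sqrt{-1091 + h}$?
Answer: $24 i \sqrt{5} \approx 53.666 i$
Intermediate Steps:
$\sqrt{-1091 + h} = \sqrt{-1091 - 1789} = \sqrt{-2880} = 24 i \sqrt{5}$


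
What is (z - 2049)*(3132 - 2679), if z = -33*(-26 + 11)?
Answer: -703962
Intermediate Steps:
z = 495 (z = -33*(-15) = 495)
(z - 2049)*(3132 - 2679) = (495 - 2049)*(3132 - 2679) = -1554*453 = -703962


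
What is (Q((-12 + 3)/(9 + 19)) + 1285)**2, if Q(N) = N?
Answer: 1293912841/784 ≈ 1.6504e+6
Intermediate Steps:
(Q((-12 + 3)/(9 + 19)) + 1285)**2 = ((-12 + 3)/(9 + 19) + 1285)**2 = (-9/28 + 1285)**2 = (35971/28)**2 = 1293912841/784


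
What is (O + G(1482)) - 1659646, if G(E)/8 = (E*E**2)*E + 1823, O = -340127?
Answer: 38590710918619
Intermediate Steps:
G(E) = 14584 + 8*E**4 (G(E) = 8*((E*E**2)*E + 1823) = 8*(E**3*E + 1823) = 8*(E**4 + 1823) = 8*(1823 + E**4) = 14584 + 8*E**4)
(O + G(1482)) - 1659646 = (-340127 + (14584 + 8*1482**4)) - 1659646 = (-340127 + (14584 + 8*4823839112976)) - 1659646 = (-340127 + (14584 + 38590712903808)) - 1659646 = (-340127 + 38590712918392) - 1659646 = 38590712578265 - 1659646 = 38590710918619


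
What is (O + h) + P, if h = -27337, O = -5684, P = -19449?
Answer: -52470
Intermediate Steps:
(O + h) + P = (-5684 - 27337) - 19449 = -33021 - 19449 = -52470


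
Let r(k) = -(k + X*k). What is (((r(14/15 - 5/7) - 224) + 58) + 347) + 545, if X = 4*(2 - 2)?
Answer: 76207/105 ≈ 725.78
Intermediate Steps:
X = 0 (X = 4*0 = 0)
r(k) = -k (r(k) = -(k + 0*k) = -(k + 0) = -k)
(((r(14/15 - 5/7) - 224) + 58) + 347) + 545 = (((-(14/15 - 5/7) - 224) + 58) + 347) + 545 = (((-1*23/105 - 224) + 58) + 347) + 545 = (((-23/105 - 224) + 58) + 347) + 545 = ((-23543/105 + 58) + 347) + 545 = (-17453/105 + 347) + 545 = 18982/105 + 545 = 76207/105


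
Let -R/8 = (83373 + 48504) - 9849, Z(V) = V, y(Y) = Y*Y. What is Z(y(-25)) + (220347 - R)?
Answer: 1197196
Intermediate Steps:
y(Y) = Y**2
R = -976224 (R = -8*((83373 + 48504) - 9849) = -8*(131877 - 9849) = -8*122028 = -976224)
Z(y(-25)) + (220347 - R) = (-25)**2 + (220347 - 1*(-976224)) = 625 + (220347 + 976224) = 625 + 1196571 = 1197196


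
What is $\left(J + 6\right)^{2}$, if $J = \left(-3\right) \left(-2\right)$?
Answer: $144$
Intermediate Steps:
$J = 6$
$\left(J + 6\right)^{2} = \left(6 + 6\right)^{2} = 12^{2} = 144$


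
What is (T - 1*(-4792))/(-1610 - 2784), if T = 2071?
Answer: -6863/4394 ≈ -1.5619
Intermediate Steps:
(T - 1*(-4792))/(-1610 - 2784) = (2071 - 1*(-4792))/(-1610 - 2784) = (2071 + 4792)/(-4394) = 6863*(-1/4394) = -6863/4394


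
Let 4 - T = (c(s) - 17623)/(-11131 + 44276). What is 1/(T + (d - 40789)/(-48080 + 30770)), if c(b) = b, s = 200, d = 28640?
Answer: 16392570/85692301 ≈ 0.19130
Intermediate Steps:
T = 21429/4735 (T = 4 - (200 - 17623)/(-11131 + 44276) = 4 - (-17423)/33145 = 4 - 1*(-2489/4735) = 4 + 2489/4735 = 21429/4735 ≈ 4.5257)
1/(T + (d - 40789)/(-48080 + 30770)) = 1/(21429/4735 + (28640 - 40789)/(-48080 + 30770)) = 1/(21429/4735 - 12149/(-17310)) = 1/(21429/4735 - 12149*(-1/17310)) = 1/(21429/4735 + 12149/17310) = 1/(85692301/16392570) = 16392570/85692301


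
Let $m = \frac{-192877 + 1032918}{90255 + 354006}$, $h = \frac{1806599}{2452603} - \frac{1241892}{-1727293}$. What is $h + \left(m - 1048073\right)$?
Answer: $- \frac{1972520858334687749462185}{1882051304195826219} \approx -1.0481 \cdot 10^{6}$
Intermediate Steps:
$h = \frac{6166393851383}{4236363993679}$ ($h = 1806599 \cdot \frac{1}{2452603} - - \frac{1241892}{1727293} = \frac{1806599}{2452603} + \frac{1241892}{1727293} = \frac{6166393851383}{4236363993679} \approx 1.4556$)
$m = \frac{840041}{444261} \approx 1.8909$
$h + \left(m - 1048073\right) = \frac{6166393851383}{4236363993679} + \left(\frac{840041}{444261} - 1048073\right) = \frac{6166393851383}{4236363993679} - \frac{465617119012}{444261} = - \frac{1972520858334687749462185}{1882051304195826219}$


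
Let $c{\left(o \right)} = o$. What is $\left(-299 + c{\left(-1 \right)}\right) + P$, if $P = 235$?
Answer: $-65$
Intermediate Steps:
$\left(-299 + c{\left(-1 \right)}\right) + P = \left(-299 - 1\right) + 235 = -300 + 235 = -65$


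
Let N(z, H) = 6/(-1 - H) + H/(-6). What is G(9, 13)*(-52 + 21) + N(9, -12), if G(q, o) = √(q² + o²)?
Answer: 28/11 - 155*√10 ≈ -487.61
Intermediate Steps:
N(z, H) = 6/(-1 - H) - H/6 (N(z, H) = 6/(-1 - H) + H*(-⅙) = 6/(-1 - H) - H/6)
G(q, o) = √(o² + q²)
G(9, 13)*(-52 + 21) + N(9, -12) = √(13² + 9²)*(-52 + 21) + (-36 - 1*(-12) - 1*(-12)²)/(6*(1 - 12)) = √(169 + 81)*(-31) + (⅙)*(-36 + 12 - 1*144)/(-11) = √250*(-31) + (⅙)*(-1/11)*(-36 + 12 - 144) = (5*√10)*(-31) + (⅙)*(-1/11)*(-168) = -155*√10 + 28/11 = 28/11 - 155*√10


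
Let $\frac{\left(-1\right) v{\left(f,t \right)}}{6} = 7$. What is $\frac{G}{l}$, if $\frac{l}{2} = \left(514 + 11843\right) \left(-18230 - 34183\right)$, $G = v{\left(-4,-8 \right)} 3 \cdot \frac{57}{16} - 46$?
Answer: $\frac{3959}{10362679056} \approx 3.8204 \cdot 10^{-7}$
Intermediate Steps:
$v{\left(f,t \right)} = -42$ ($v{\left(f,t \right)} = \left(-6\right) 7 = -42$)
$G = - \frac{3959}{8}$ ($G = \left(-42\right) 3 \cdot \frac{57}{16} - 46 = - 126 \cdot 57 \cdot \frac{1}{16} - 46 = \left(-126\right) \frac{57}{16} - 46 = - \frac{3591}{8} - 46 = - \frac{3959}{8} \approx -494.88$)
$l = -1295334882$ ($l = 2 \left(514 + 11843\right) \left(-18230 - 34183\right) = 2 \cdot 12357 \left(-52413\right) = 2 \left(-647667441\right) = -1295334882$)
$\frac{G}{l} = - \frac{3959}{8 \left(-1295334882\right)} = \left(- \frac{3959}{8}\right) \left(- \frac{1}{1295334882}\right) = \frac{3959}{10362679056}$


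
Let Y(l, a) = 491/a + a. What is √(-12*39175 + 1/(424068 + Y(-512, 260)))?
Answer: 2*I*√158943104958774361490/36775257 ≈ 685.64*I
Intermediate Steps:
Y(l, a) = a + 491/a
√(-12*39175 + 1/(424068 + Y(-512, 260))) = √(-12*39175 + 1/(424068 + (260 + 491/260))) = √(-470100 + 1/(424068 + (260 + 491*(1/260)))) = √(-470100 + 1/(424068 + (260 + 491/260))) = √(-470100 + 1/(424068 + 68091/260)) = √(-470100 + 1/(110325771/260)) = √(-470100 + 260/110325771) = √(-51864144946840/110325771) = 2*I*√158943104958774361490/36775257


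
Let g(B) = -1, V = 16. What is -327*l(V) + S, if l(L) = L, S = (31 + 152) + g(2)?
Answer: -5050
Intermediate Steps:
S = 182 (S = (31 + 152) - 1 = 183 - 1 = 182)
-327*l(V) + S = -327*16 + 182 = -5232 + 182 = -5050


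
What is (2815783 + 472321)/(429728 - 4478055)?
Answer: -3288104/4048327 ≈ -0.81221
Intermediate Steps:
(2815783 + 472321)/(429728 - 4478055) = 3288104/(-4048327) = 3288104*(-1/4048327) = -3288104/4048327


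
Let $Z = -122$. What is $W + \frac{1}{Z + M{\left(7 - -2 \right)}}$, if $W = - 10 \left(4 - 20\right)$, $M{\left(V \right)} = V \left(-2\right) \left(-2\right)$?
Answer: $\frac{13759}{86} \approx 159.99$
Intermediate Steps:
$M{\left(V \right)} = 4 V$ ($M{\left(V \right)} = - 2 V \left(-2\right) = 4 V$)
$W = 160$ ($W = - 10 \left(4 - 20\right) = \left(-10\right) \left(-16\right) = 160$)
$W + \frac{1}{Z + M{\left(7 - -2 \right)}} = 160 + \frac{1}{-122 + 4 \left(7 - -2\right)} = 160 + \frac{1}{-122 + 4 \left(7 + 2\right)} = 160 + \frac{1}{-122 + 4 \cdot 9} = 160 + \frac{1}{-122 + 36} = 160 + \frac{1}{-86} = 160 - \frac{1}{86} = \frac{13759}{86}$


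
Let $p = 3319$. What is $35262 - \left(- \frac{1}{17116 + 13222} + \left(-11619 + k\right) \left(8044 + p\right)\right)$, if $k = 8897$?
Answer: $\frac{939426727625}{30338} \approx 3.0965 \cdot 10^{7}$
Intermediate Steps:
$35262 - \left(- \frac{1}{17116 + 13222} + \left(-11619 + k\right) \left(8044 + p\right)\right) = 35262 + \left(\frac{1}{17116 + 13222} - \left(-11619 + 8897\right) \left(8044 + 3319\right)\right) = 35262 + \left(\frac{1}{30338} - \left(-2722\right) 11363\right) = 35262 + \left(\frac{1}{30338} - -30930086\right) = 35262 + \left(\frac{1}{30338} + 30930086\right) = 35262 + \frac{938356949069}{30338} = \frac{939426727625}{30338}$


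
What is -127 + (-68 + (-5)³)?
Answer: -320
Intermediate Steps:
-127 + (-68 + (-5)³) = -127 + (-68 - 125) = -127 - 193 = -320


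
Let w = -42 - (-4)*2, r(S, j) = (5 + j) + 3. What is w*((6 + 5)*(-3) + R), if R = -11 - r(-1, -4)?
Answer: 1632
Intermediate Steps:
r(S, j) = 8 + j
R = -15 (R = -11 - (8 - 4) = -11 - 1*4 = -11 - 4 = -15)
w = -34 (w = -42 - 1*(-8) = -42 + 8 = -34)
w*((6 + 5)*(-3) + R) = -34*((6 + 5)*(-3) - 15) = -34*(11*(-3) - 15) = -34*(-33 - 15) = -34*(-48) = 1632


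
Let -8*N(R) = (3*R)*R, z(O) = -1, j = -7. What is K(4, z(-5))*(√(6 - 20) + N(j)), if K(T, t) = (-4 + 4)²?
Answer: 0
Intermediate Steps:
K(T, t) = 0 (K(T, t) = 0² = 0)
N(R) = -3*R²/8 (N(R) = -3*R*R/8 = -3*R²/8)
K(4, z(-5))*(√(6 - 20) + N(j)) = 0*(√(6 - 20) - 3/8*(-7)²) = 0*(√(-14) - 3/8*49) = 0*(I*√14 - 147/8) = 0*(-147/8 + I*√14) = 0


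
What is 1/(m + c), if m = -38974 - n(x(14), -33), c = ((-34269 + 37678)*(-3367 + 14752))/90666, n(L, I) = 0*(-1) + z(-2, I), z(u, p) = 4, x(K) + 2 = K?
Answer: -438/16884869 ≈ -2.5940e-5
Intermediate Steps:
x(K) = -2 + K
n(L, I) = 4 (n(L, I) = 0*(-1) + 4 = 0 + 4 = 4)
c = 187495/438 (c = (3409*11385)*(1/90666) = 38811465*(1/90666) = 187495/438 ≈ 428.07)
m = -38978 (m = -38974 - 1*4 = -38974 - 4 = -38978)
1/(m + c) = 1/(-38978 + 187495/438) = 1/(-16884869/438) = -438/16884869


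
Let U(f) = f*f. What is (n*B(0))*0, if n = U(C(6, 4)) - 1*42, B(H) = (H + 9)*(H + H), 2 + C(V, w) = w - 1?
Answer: 0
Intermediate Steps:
C(V, w) = -3 + w (C(V, w) = -2 + (w - 1) = -2 + (-1 + w) = -3 + w)
U(f) = f²
B(H) = 2*H*(9 + H) (B(H) = (9 + H)*(2*H) = 2*H*(9 + H))
n = -41 (n = (-3 + 4)² - 1*42 = 1² - 42 = 1 - 42 = -41)
(n*B(0))*0 = -82*0*(9 + 0)*0 = -82*0*9*0 = -41*0*0 = 0*0 = 0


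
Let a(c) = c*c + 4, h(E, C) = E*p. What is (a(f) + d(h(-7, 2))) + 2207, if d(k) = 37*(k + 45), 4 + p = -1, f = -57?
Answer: 8420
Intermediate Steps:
p = -5 (p = -4 - 1 = -5)
h(E, C) = -5*E (h(E, C) = E*(-5) = -5*E)
a(c) = 4 + c² (a(c) = c² + 4 = 4 + c²)
d(k) = 1665 + 37*k (d(k) = 37*(45 + k) = 1665 + 37*k)
(a(f) + d(h(-7, 2))) + 2207 = ((4 + (-57)²) + (1665 + 37*(-5*(-7)))) + 2207 = ((4 + 3249) + (1665 + 37*35)) + 2207 = (3253 + (1665 + 1295)) + 2207 = (3253 + 2960) + 2207 = 6213 + 2207 = 8420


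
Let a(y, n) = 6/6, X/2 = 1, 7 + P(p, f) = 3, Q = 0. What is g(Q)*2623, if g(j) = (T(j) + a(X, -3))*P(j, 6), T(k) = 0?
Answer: -10492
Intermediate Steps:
P(p, f) = -4 (P(p, f) = -7 + 3 = -4)
X = 2 (X = 2*1 = 2)
a(y, n) = 1 (a(y, n) = 6*(1/6) = 1)
g(j) = -4 (g(j) = (0 + 1)*(-4) = 1*(-4) = -4)
g(Q)*2623 = -4*2623 = -10492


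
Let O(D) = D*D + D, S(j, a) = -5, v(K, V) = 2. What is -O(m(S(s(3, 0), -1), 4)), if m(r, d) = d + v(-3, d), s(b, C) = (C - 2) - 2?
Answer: -42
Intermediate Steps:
s(b, C) = -4 + C (s(b, C) = (-2 + C) - 2 = -4 + C)
m(r, d) = 2 + d (m(r, d) = d + 2 = 2 + d)
O(D) = D + D² (O(D) = D² + D = D + D²)
-O(m(S(s(3, 0), -1), 4)) = -(2 + 4)*(1 + (2 + 4)) = -6*(1 + 6) = -6*7 = -1*42 = -42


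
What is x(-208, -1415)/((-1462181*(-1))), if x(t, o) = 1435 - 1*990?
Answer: 5/16429 ≈ 0.00030434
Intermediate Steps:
x(t, o) = 445 (x(t, o) = 1435 - 990 = 445)
x(-208, -1415)/((-1462181*(-1))) = 445/((-1462181*(-1))) = 445/1462181 = 445*(1/1462181) = 5/16429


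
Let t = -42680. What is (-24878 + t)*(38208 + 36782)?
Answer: -5066174420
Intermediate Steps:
(-24878 + t)*(38208 + 36782) = (-24878 - 42680)*(38208 + 36782) = -67558*74990 = -5066174420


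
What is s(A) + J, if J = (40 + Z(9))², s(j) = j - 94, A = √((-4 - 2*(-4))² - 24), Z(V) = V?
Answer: 2307 + 2*I*√2 ≈ 2307.0 + 2.8284*I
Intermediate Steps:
A = 2*I*√2 (A = √((-4 + 8)² - 24) = √(4² - 24) = √(16 - 24) = √(-8) = 2*I*√2 ≈ 2.8284*I)
s(j) = -94 + j
J = 2401 (J = (40 + 9)² = 49² = 2401)
s(A) + J = (-94 + 2*I*√2) + 2401 = 2307 + 2*I*√2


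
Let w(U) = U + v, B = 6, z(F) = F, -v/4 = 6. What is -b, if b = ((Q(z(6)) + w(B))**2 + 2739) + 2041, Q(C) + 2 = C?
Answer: -4976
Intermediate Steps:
v = -24 (v = -4*6 = -24)
Q(C) = -2 + C
w(U) = -24 + U (w(U) = U - 24 = -24 + U)
b = 4976 (b = (((-2 + 6) + (-24 + 6))**2 + 2739) + 2041 = ((4 - 18)**2 + 2739) + 2041 = ((-14)**2 + 2739) + 2041 = (196 + 2739) + 2041 = 2935 + 2041 = 4976)
-b = -1*4976 = -4976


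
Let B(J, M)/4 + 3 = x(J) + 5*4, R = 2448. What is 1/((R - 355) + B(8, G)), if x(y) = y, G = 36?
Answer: 1/2193 ≈ 0.00045600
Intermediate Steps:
B(J, M) = 68 + 4*J (B(J, M) = -12 + 4*(J + 5*4) = -12 + 4*(J + 20) = -12 + 4*(20 + J) = -12 + (80 + 4*J) = 68 + 4*J)
1/((R - 355) + B(8, G)) = 1/((2448 - 355) + (68 + 4*8)) = 1/(2093 + (68 + 32)) = 1/(2093 + 100) = 1/2193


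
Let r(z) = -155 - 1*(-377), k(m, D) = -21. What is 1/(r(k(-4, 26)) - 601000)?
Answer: -1/600778 ≈ -1.6645e-6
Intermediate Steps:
r(z) = 222 (r(z) = -155 + 377 = 222)
1/(r(k(-4, 26)) - 601000) = 1/(222 - 601000) = 1/(-600778) = -1/600778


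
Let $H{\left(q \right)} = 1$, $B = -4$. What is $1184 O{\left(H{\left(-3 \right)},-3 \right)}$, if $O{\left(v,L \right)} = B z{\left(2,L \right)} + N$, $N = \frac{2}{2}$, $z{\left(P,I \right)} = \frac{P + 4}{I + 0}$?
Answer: $10656$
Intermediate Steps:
$z{\left(P,I \right)} = \frac{4 + P}{I}$
$N = 1$ ($N = 2 \cdot \frac{1}{2} = 1$)
$O{\left(v,L \right)} = 1 - \frac{24}{L}$ ($O{\left(v,L \right)} = - 4 \frac{4 + 2}{L} + 1 = - 4 \frac{1}{L} 6 + 1 = - 4 \frac{6}{L} + 1 = - \frac{24}{L} + 1 = 1 - \frac{24}{L}$)
$1184 O{\left(H{\left(-3 \right)},-3 \right)} = 1184 \frac{-24 - 3}{-3} = 1184 \left(\left(- \frac{1}{3}\right) \left(-27\right)\right) = 1184 \cdot 9 = 10656$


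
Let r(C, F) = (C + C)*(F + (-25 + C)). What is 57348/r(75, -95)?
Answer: -1062/125 ≈ -8.4960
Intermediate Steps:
r(C, F) = 2*C*(-25 + C + F) (r(C, F) = (2*C)*(-25 + C + F) = 2*C*(-25 + C + F))
57348/r(75, -95) = 57348/((2*75*(-25 + 75 - 95))) = 57348/((2*75*(-45))) = 57348/(-6750) = 57348*(-1/6750) = -1062/125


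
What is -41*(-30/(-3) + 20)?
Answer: -1230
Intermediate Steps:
-41*(-30/(-3) + 20) = -41*(-30*(-⅓) + 20) = -41*(10 + 20) = -41*30 = -1230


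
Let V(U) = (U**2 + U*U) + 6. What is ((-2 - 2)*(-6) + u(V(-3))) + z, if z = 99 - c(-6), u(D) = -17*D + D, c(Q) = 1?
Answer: -262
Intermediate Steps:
V(U) = 6 + 2*U**2 (V(U) = (U**2 + U**2) + 6 = 2*U**2 + 6 = 6 + 2*U**2)
u(D) = -16*D
z = 98 (z = 99 - 1*1 = 99 - 1 = 98)
((-2 - 2)*(-6) + u(V(-3))) + z = ((-2 - 2)*(-6) - 16*(6 + 2*(-3)**2)) + 98 = (-4*(-6) - 16*(6 + 2*9)) + 98 = (24 - 16*(6 + 18)) + 98 = (24 - 16*24) + 98 = (24 - 384) + 98 = -360 + 98 = -262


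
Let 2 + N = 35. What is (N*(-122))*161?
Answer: -648186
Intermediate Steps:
N = 33 (N = -2 + 35 = 33)
(N*(-122))*161 = (33*(-122))*161 = -4026*161 = -648186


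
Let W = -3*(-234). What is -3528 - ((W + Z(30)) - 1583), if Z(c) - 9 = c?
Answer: -2686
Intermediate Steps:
W = 702
Z(c) = 9 + c
-3528 - ((W + Z(30)) - 1583) = -3528 - ((702 + (9 + 30)) - 1583) = -3528 - ((702 + 39) - 1583) = -3528 - (741 - 1583) = -3528 - 1*(-842) = -3528 + 842 = -2686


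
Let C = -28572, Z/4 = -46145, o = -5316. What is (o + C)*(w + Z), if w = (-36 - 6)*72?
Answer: 6357524352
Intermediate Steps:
Z = -184580 (Z = 4*(-46145) = -184580)
w = -3024 (w = -42*72 = -3024)
(o + C)*(w + Z) = (-5316 - 28572)*(-3024 - 184580) = -33888*(-187604) = 6357524352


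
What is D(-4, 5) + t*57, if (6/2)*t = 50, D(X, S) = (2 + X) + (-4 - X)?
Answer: 948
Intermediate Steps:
D(X, S) = -2
t = 50/3 (t = (⅓)*50 = 50/3 ≈ 16.667)
D(-4, 5) + t*57 = -2 + (50/3)*57 = -2 + 950 = 948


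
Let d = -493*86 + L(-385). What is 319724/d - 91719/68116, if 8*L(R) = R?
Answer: -205371488983/23130082004 ≈ -8.8790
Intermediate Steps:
L(R) = R/8
d = -339569/8 (d = -493*86 + (⅛)*(-385) = -42398 - 385/8 = -339569/8 ≈ -42446.)
319724/d - 91719/68116 = 319724/(-339569/8) - 91719/68116 = 319724*(-8/339569) - 91719*1/68116 = -2557792/339569 - 91719/68116 = -205371488983/23130082004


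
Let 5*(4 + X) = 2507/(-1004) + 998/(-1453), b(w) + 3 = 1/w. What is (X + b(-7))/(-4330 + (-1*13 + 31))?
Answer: 397215641/220163907040 ≈ 0.0018042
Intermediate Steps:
b(w) = -3 + 1/w
X = -33820903/7294060 (X = -4 + (2507/(-1004) + 998/(-1453))/5 = -4 + (2507*(-1/1004) + 998*(-1/1453))/5 = -4 + (-2507/1004 - 998/1453)/5 = -4 + (⅕)*(-4644663/1458812) = -4 - 4644663/7294060 = -33820903/7294060 ≈ -4.6368)
(X + b(-7))/(-4330 + (-1*13 + 31)) = (-33820903/7294060 + (-3 + 1/(-7)))/(-4330 + (-1*13 + 31)) = (-33820903/7294060 + (-3 - ⅐))/(-4330 + (-13 + 31)) = (-33820903/7294060 - 22/7)/(-4330 + 18) = -397215641/51058420/(-4312) = -397215641/51058420*(-1/4312) = 397215641/220163907040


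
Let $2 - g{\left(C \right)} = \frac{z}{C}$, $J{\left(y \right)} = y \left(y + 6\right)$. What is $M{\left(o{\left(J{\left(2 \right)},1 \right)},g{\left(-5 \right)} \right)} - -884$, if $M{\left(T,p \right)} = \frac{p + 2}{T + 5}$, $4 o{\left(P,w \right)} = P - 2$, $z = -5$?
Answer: $\frac{15034}{17} \approx 884.35$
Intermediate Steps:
$J{\left(y \right)} = y \left(6 + y\right)$
$g{\left(C \right)} = 2 + \frac{5}{C}$ ($g{\left(C \right)} = 2 - - \frac{5}{C} = 2 + \frac{5}{C}$)
$o{\left(P,w \right)} = - \frac{1}{2} + \frac{P}{4}$ ($o{\left(P,w \right)} = \frac{P - 2}{4} = \frac{-2 + P}{4} = - \frac{1}{2} + \frac{P}{4}$)
$M{\left(T,p \right)} = \frac{2 + p}{5 + T}$
$M{\left(o{\left(J{\left(2 \right)},1 \right)},g{\left(-5 \right)} \right)} - -884 = \frac{2 + \left(2 + \frac{5}{-5}\right)}{5 - \left(\frac{1}{2} - \frac{2 \left(6 + 2\right)}{4}\right)} - -884 = \frac{2 + \left(2 + 5 \left(- \frac{1}{5}\right)\right)}{5 - \left(\frac{1}{2} - \frac{2 \cdot 8}{4}\right)} + 884 = \frac{2 + \left(2 - 1\right)}{5 + \left(- \frac{1}{2} + \frac{1}{4} \cdot 16\right)} + 884 = \frac{2 + 1}{5 + \left(- \frac{1}{2} + 4\right)} + 884 = \frac{1}{5 + \frac{7}{2}} \cdot 3 + 884 = \frac{1}{\frac{17}{2}} \cdot 3 + 884 = \frac{2}{17} \cdot 3 + 884 = \frac{6}{17} + 884 = \frac{15034}{17}$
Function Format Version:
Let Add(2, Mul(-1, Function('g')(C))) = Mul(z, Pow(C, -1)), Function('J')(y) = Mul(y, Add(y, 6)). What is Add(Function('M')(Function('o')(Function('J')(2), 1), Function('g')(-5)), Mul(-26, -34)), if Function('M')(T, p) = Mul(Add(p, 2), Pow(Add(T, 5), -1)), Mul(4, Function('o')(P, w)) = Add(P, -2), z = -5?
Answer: Rational(15034, 17) ≈ 884.35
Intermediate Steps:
Function('J')(y) = Mul(y, Add(6, y))
Function('g')(C) = Add(2, Mul(5, Pow(C, -1))) (Function('g')(C) = Add(2, Mul(-1, Mul(-5, Pow(C, -1)))) = Add(2, Mul(5, Pow(C, -1))))
Function('o')(P, w) = Add(Rational(-1, 2), Mul(Rational(1, 4), P)) (Function('o')(P, w) = Mul(Rational(1, 4), Add(P, -2)) = Mul(Rational(1, 4), Add(-2, P)) = Add(Rational(-1, 2), Mul(Rational(1, 4), P)))
Function('M')(T, p) = Mul(Pow(Add(5, T), -1), Add(2, p)) (Function('M')(T, p) = Mul(Add(2, p), Pow(Add(5, T), -1)) = Mul(Pow(Add(5, T), -1), Add(2, p)))
Add(Function('M')(Function('o')(Function('J')(2), 1), Function('g')(-5)), Mul(-26, -34)) = Add(Mul(Pow(Add(5, Add(Rational(-1, 2), Mul(Rational(1, 4), Mul(2, Add(6, 2))))), -1), Add(2, Add(2, Mul(5, Pow(-5, -1))))), Mul(-26, -34)) = Add(Mul(Pow(Add(5, Add(Rational(-1, 2), Mul(Rational(1, 4), Mul(2, 8)))), -1), Add(2, Add(2, Mul(5, Rational(-1, 5))))), 884) = Add(Mul(Pow(Add(5, Add(Rational(-1, 2), Mul(Rational(1, 4), 16))), -1), Add(2, Add(2, -1))), 884) = Add(Mul(Pow(Add(5, Add(Rational(-1, 2), 4)), -1), Add(2, 1)), 884) = Add(Mul(Pow(Add(5, Rational(7, 2)), -1), 3), 884) = Add(Mul(Pow(Rational(17, 2), -1), 3), 884) = Add(Mul(Rational(2, 17), 3), 884) = Add(Rational(6, 17), 884) = Rational(15034, 17)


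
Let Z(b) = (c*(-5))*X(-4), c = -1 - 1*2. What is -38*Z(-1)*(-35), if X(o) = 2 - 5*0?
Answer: 39900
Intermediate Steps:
c = -3 (c = -1 - 2 = -3)
X(o) = 2 (X(o) = 2 + 0 = 2)
Z(b) = 30 (Z(b) = -3*(-5)*2 = 15*2 = 30)
-38*Z(-1)*(-35) = -38*30*(-35) = -1140*(-35) = 39900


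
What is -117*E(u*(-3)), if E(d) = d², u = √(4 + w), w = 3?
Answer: -7371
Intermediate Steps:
u = √7 (u = √(4 + 3) = √7 ≈ 2.6458)
-117*E(u*(-3)) = -117*(√7*(-3))² = -117*(-3*√7)² = -117*63 = -7371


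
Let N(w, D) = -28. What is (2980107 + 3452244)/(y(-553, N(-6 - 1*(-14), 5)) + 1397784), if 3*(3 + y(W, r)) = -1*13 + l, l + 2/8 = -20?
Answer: 77188212/16773239 ≈ 4.6019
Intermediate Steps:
l = -81/4 (l = -1/4 - 20 = -81/4 ≈ -20.250)
y(W, r) = -169/12 (y(W, r) = -3 + (-1*13 - 81/4)/3 = -3 + (-13 - 81/4)/3 = -3 + (1/3)*(-133/4) = -3 - 133/12 = -169/12)
(2980107 + 3452244)/(y(-553, N(-6 - 1*(-14), 5)) + 1397784) = (2980107 + 3452244)/(-169/12 + 1397784) = 6432351/(16773239/12) = 6432351*(12/16773239) = 77188212/16773239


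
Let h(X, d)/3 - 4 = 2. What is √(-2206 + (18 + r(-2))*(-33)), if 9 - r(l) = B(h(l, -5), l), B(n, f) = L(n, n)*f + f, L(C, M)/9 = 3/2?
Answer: I*√4054 ≈ 63.671*I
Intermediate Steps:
L(C, M) = 27/2 (L(C, M) = 9*(3/2) = 27/2)
h(X, d) = 18 (h(X, d) = 12 + 3*2 = 12 + 6 = 18)
B(n, f) = 29*f/2 (B(n, f) = 27*f/2 + f = 29*f/2)
r(l) = 9 - 29*l/2
√(-2206 + (18 + r(-2))*(-33)) = √(-2206 + (18 + (9 - 29/2*(-2)))*(-33)) = √(-2206 + (18 + (9 + 29))*(-33)) = √(-2206 + (18 + 38)*(-33)) = √(-2206 + 56*(-33)) = √(-2206 - 1848) = √(-4054) = I*√4054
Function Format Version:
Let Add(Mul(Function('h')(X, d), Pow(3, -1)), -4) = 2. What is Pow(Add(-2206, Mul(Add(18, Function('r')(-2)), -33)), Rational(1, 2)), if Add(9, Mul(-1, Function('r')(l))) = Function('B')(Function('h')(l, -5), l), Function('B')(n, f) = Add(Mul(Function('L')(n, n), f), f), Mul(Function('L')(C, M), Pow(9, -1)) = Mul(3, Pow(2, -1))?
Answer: Mul(I, Pow(4054, Rational(1, 2))) ≈ Mul(63.671, I)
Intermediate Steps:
Function('L')(C, M) = Rational(27, 2) (Function('L')(C, M) = Mul(9, Mul(3, Pow(2, -1))) = Mul(9, Mul(3, Rational(1, 2))) = Mul(9, Rational(3, 2)) = Rational(27, 2))
Function('h')(X, d) = 18 (Function('h')(X, d) = Add(12, Mul(3, 2)) = Add(12, 6) = 18)
Function('B')(n, f) = Mul(Rational(29, 2), f) (Function('B')(n, f) = Add(Mul(Rational(27, 2), f), f) = Mul(Rational(29, 2), f))
Function('r')(l) = Add(9, Mul(Rational(-29, 2), l)) (Function('r')(l) = Add(9, Mul(-1, Mul(Rational(29, 2), l))) = Add(9, Mul(Rational(-29, 2), l)))
Pow(Add(-2206, Mul(Add(18, Function('r')(-2)), -33)), Rational(1, 2)) = Pow(Add(-2206, Mul(Add(18, Add(9, Mul(Rational(-29, 2), -2))), -33)), Rational(1, 2)) = Pow(Add(-2206, Mul(Add(18, Add(9, 29)), -33)), Rational(1, 2)) = Pow(Add(-2206, Mul(Add(18, 38), -33)), Rational(1, 2)) = Pow(Add(-2206, Mul(56, -33)), Rational(1, 2)) = Pow(Add(-2206, -1848), Rational(1, 2)) = Pow(-4054, Rational(1, 2)) = Mul(I, Pow(4054, Rational(1, 2)))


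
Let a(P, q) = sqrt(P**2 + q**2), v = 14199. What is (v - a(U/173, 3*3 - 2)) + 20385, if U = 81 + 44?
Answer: 34584 - sqrt(1482146)/173 ≈ 34577.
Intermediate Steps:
U = 125
(v - a(U/173, 3*3 - 2)) + 20385 = (14199 - sqrt((125/173)**2 + (3*3 - 2)**2)) + 20385 = (14199 - sqrt((125*(1/173))**2 + (9 - 2)**2)) + 20385 = (14199 - sqrt((125/173)**2 + 7**2)) + 20385 = (14199 - sqrt(15625/29929 + 49)) + 20385 = (14199 - sqrt(1482146/29929)) + 20385 = (14199 - sqrt(1482146)/173) + 20385 = 34584 - sqrt(1482146)/173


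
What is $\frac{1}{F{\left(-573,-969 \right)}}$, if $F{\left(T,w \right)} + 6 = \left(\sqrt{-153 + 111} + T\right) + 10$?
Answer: $- \frac{569}{323803} - \frac{i \sqrt{42}}{323803} \approx -0.0017572 - 2.0014 \cdot 10^{-5} i$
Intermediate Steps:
$F{\left(T,w \right)} = 4 + T + i \sqrt{42}$ ($F{\left(T,w \right)} = -6 + \left(\left(\sqrt{-153 + 111} + T\right) + 10\right) = -6 + \left(\left(\sqrt{-42} + T\right) + 10\right) = -6 + \left(\left(i \sqrt{42} + T\right) + 10\right) = -6 + \left(\left(T + i \sqrt{42}\right) + 10\right) = -6 + \left(10 + T + i \sqrt{42}\right) = 4 + T + i \sqrt{42}$)
$\frac{1}{F{\left(-573,-969 \right)}} = \frac{1}{4 - 573 + i \sqrt{42}} = \frac{1}{-569 + i \sqrt{42}}$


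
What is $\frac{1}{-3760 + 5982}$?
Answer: $\frac{1}{2222} \approx 0.00045004$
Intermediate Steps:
$\frac{1}{-3760 + 5982} = \frac{1}{2222}$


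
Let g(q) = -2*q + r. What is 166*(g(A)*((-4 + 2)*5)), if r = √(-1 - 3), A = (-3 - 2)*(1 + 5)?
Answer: -99600 - 3320*I ≈ -99600.0 - 3320.0*I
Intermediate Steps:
A = -30 (A = -5*6 = -30)
r = 2*I (r = √(-4) = 2*I ≈ 2.0*I)
g(q) = -2*q + 2*I
166*(g(A)*((-4 + 2)*5)) = 166*((-2*(-30) + 2*I)*((-4 + 2)*5)) = 166*((60 + 2*I)*(-2*5)) = 166*((60 + 2*I)*(-10)) = 166*(-600 - 20*I) = -99600 - 3320*I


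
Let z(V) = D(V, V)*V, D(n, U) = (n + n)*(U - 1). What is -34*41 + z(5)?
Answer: -1194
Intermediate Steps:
D(n, U) = 2*n*(-1 + U) (D(n, U) = (2*n)*(-1 + U) = 2*n*(-1 + U))
z(V) = 2*V²*(-1 + V) (z(V) = (2*V*(-1 + V))*V = 2*V²*(-1 + V))
-34*41 + z(5) = -34*41 + 2*5²*(-1 + 5) = -1394 + 2*25*4 = -1394 + 200 = -1194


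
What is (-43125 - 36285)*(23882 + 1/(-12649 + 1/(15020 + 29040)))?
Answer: -1056930847086848580/557314939 ≈ -1.8965e+9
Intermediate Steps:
(-43125 - 36285)*(23882 + 1/(-12649 + 1/(15020 + 29040))) = -79410*(23882 + 1/(-12649 + 1/44060)) = -79410*(23882 + 1/(-557314939/44060)) = -79410*(23882 - 44060/557314939) = -79410*13309795329138/557314939 = -1056930847086848580/557314939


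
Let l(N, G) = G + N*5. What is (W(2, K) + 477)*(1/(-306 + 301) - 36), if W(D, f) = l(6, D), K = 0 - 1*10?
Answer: -92129/5 ≈ -18426.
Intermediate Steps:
l(N, G) = G + 5*N
K = -10 (K = 0 - 10 = -10)
W(D, f) = 30 + D (W(D, f) = D + 5*6 = D + 30 = 30 + D)
(W(2, K) + 477)*(1/(-306 + 301) - 36) = ((30 + 2) + 477)*(1/(-306 + 301) - 36) = (32 + 477)*(1/(-5) - 36) = 509*(-⅕ - 36) = 509*(-181/5) = -92129/5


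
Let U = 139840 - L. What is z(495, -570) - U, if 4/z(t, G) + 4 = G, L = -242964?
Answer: -109864750/287 ≈ -3.8280e+5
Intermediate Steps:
z(t, G) = 4/(-4 + G)
U = 382804 (U = 139840 - 1*(-242964) = 139840 + 242964 = 382804)
z(495, -570) - U = 4/(-4 - 570) - 1*382804 = 4/(-574) - 382804 = 4*(-1/574) - 382804 = -2/287 - 382804 = -109864750/287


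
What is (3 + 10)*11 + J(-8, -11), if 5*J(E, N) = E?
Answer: 707/5 ≈ 141.40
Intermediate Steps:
J(E, N) = E/5
(3 + 10)*11 + J(-8, -11) = (3 + 10)*11 + (1/5)*(-8) = 13*11 - 8/5 = 143 - 8/5 = 707/5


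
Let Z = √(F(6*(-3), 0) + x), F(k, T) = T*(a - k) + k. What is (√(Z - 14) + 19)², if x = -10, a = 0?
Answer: (19 + √2*√(-7 + I*√7))² ≈ 373.42 + 149.91*I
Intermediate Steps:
F(k, T) = k - T*k (F(k, T) = T*(0 - k) + k = T*(-k) + k = -T*k + k = k - T*k)
Z = 2*I*√7 (Z = √((6*(-3))*(1 - 1*0) - 10) = √(-18*(1 + 0) - 10) = √(-18*1 - 10) = √(-18 - 10) = √(-28) = 2*I*√7 ≈ 5.2915*I)
(√(Z - 14) + 19)² = (√(2*I*√7 - 14) + 19)² = (√(-14 + 2*I*√7) + 19)² = (19 + √(-14 + 2*I*√7))²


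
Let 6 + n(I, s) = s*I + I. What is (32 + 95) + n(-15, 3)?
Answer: 61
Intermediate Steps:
n(I, s) = -6 + I + I*s (n(I, s) = -6 + (s*I + I) = -6 + (I*s + I) = -6 + (I + I*s) = -6 + I + I*s)
(32 + 95) + n(-15, 3) = (32 + 95) + (-6 - 15 - 15*3) = 127 + (-6 - 15 - 45) = 127 - 66 = 61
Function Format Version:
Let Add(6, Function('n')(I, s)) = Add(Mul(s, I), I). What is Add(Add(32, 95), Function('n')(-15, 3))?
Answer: 61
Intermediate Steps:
Function('n')(I, s) = Add(-6, I, Mul(I, s)) (Function('n')(I, s) = Add(-6, Add(Mul(s, I), I)) = Add(-6, Add(Mul(I, s), I)) = Add(-6, Add(I, Mul(I, s))) = Add(-6, I, Mul(I, s)))
Add(Add(32, 95), Function('n')(-15, 3)) = Add(Add(32, 95), Add(-6, -15, Mul(-15, 3))) = Add(127, Add(-6, -15, -45)) = Add(127, -66) = 61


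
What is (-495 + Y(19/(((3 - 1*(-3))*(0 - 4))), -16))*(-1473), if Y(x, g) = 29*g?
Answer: 1412607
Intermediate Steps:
(-495 + Y(19/(((3 - 1*(-3))*(0 - 4))), -16))*(-1473) = (-495 + 29*(-16))*(-1473) = (-495 - 464)*(-1473) = -959*(-1473) = 1412607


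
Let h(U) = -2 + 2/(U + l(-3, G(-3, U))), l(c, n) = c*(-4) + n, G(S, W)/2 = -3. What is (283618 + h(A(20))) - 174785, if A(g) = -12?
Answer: 326492/3 ≈ 1.0883e+5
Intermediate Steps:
G(S, W) = -6 (G(S, W) = 2*(-3) = -6)
l(c, n) = n - 4*c (l(c, n) = -4*c + n = n - 4*c)
h(U) = -2 + 2/(6 + U) (h(U) = -2 + 2/(U + (-6 - 4*(-3))) = -2 + 2/(U + (-6 + 12)) = -2 + 2/(U + 6) = -2 + 2/(6 + U))
(283618 + h(A(20))) - 174785 = (283618 + 2*(-5 - 1*(-12))/(6 - 12)) - 174785 = (283618 + 2*(-5 + 12)/(-6)) - 174785 = (283618 + 2*(-⅙)*7) - 174785 = (283618 - 7/3) - 174785 = 850847/3 - 174785 = 326492/3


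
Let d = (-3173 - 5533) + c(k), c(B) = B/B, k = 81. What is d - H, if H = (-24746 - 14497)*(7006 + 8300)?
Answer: 600644653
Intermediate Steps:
c(B) = 1
d = -8705 (d = (-3173 - 5533) + 1 = -8706 + 1 = -8705)
H = -600653358 (H = -39243*15306 = -600653358)
d - H = -8705 - 1*(-600653358) = -8705 + 600653358 = 600644653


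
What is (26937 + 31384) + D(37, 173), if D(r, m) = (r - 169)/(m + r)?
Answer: 2041213/35 ≈ 58320.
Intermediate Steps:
D(r, m) = (-169 + r)/(m + r)
(26937 + 31384) + D(37, 173) = (26937 + 31384) + (-169 + 37)/(173 + 37) = 58321 - 132/210 = 58321 + (1/210)*(-132) = 58321 - 22/35 = 2041213/35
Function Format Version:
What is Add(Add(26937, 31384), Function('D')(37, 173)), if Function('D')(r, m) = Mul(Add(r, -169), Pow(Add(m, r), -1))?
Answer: Rational(2041213, 35) ≈ 58320.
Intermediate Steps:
Function('D')(r, m) = Mul(Pow(Add(m, r), -1), Add(-169, r)) (Function('D')(r, m) = Mul(Add(-169, r), Pow(Add(m, r), -1)) = Mul(Pow(Add(m, r), -1), Add(-169, r)))
Add(Add(26937, 31384), Function('D')(37, 173)) = Add(Add(26937, 31384), Mul(Pow(Add(173, 37), -1), Add(-169, 37))) = Add(58321, Mul(Pow(210, -1), -132)) = Add(58321, Mul(Rational(1, 210), -132)) = Add(58321, Rational(-22, 35)) = Rational(2041213, 35)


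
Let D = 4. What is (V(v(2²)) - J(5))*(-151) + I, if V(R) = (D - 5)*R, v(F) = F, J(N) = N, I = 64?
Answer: 1423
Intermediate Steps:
V(R) = -R (V(R) = (4 - 5)*R = -R)
(V(v(2²)) - J(5))*(-151) + I = (-1*2² - 1*5)*(-151) + 64 = (-1*4 - 5)*(-151) + 64 = (-4 - 5)*(-151) + 64 = -9*(-151) + 64 = 1359 + 64 = 1423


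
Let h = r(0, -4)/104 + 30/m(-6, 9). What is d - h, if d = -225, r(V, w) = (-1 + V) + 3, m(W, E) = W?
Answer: -11441/52 ≈ -220.02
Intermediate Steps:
r(V, w) = 2 + V
h = -259/52 (h = (2 + 0)/104 + 30/(-6) = 2*(1/104) + 30*(-⅙) = 1/52 - 5 = -259/52 ≈ -4.9808)
d - h = -225 - 1*(-259/52) = -225 + 259/52 = -11441/52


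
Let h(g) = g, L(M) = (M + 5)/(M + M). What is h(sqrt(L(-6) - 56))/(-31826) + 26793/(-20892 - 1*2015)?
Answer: -26793/22907 - I*sqrt(2013)/190956 ≈ -1.1696 - 0.00023496*I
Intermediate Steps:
L(M) = (5 + M)/(2*M) (L(M) = (5 + M)/((2*M)) = (5 + M)*(1/(2*M)) = (5 + M)/(2*M))
h(sqrt(L(-6) - 56))/(-31826) + 26793/(-20892 - 1*2015) = sqrt((1/2)*(5 - 6)/(-6) - 56)/(-31826) + 26793/(-20892 - 1*2015) = sqrt((1/2)*(-1/6)*(-1) - 56)*(-1/31826) + 26793/(-20892 - 2015) = sqrt(1/12 - 56)*(-1/31826) + 26793/(-22907) = sqrt(-671/12)*(-1/31826) + 26793*(-1/22907) = (I*sqrt(2013)/6)*(-1/31826) - 26793/22907 = -I*sqrt(2013)/190956 - 26793/22907 = -26793/22907 - I*sqrt(2013)/190956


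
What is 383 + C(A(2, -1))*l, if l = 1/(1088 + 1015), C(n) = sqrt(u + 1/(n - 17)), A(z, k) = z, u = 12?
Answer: 383 + sqrt(2685)/31545 ≈ 383.00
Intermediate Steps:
C(n) = sqrt(12 + 1/(-17 + n)) (C(n) = sqrt(12 + 1/(n - 17)) = sqrt(12 + 1/(-17 + n)))
l = 1/2103 ≈ 0.00047551
383 + C(A(2, -1))*l = 383 + sqrt((-203 + 12*2)/(-17 + 2))*(1/2103) = 383 + sqrt((-203 + 24)/(-15))*(1/2103) = 383 + sqrt(-1/15*(-179))*(1/2103) = 383 + sqrt(179/15)*(1/2103) = 383 + (sqrt(2685)/15)*(1/2103) = 383 + sqrt(2685)/31545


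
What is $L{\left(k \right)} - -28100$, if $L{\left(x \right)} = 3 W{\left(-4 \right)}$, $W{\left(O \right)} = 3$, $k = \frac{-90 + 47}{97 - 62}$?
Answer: $28109$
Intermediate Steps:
$k = - \frac{43}{35} \approx -1.2286$
$L{\left(x \right)} = 9$ ($L{\left(x \right)} = 3 \cdot 3 = 9$)
$L{\left(k \right)} - -28100 = 9 - -28100 = 9 + 28100 = 28109$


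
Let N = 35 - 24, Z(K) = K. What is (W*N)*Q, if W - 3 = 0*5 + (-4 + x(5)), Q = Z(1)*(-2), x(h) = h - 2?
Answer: -44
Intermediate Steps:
x(h) = -2 + h
N = 11
Q = -2 (Q = 1*(-2) = -2)
W = 2 (W = 3 + (0*5 + (-4 + (-2 + 5))) = 3 + (0 + (-4 + 3)) = 3 + (0 - 1) = 3 - 1 = 2)
(W*N)*Q = (2*11)*(-2) = 22*(-2) = -44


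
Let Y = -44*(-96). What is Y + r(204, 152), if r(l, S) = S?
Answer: 4376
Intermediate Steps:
Y = 4224
Y + r(204, 152) = 4224 + 152 = 4376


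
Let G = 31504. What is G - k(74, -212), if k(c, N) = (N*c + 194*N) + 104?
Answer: 88216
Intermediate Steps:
k(c, N) = 104 + 194*N + N*c (k(c, N) = (194*N + N*c) + 104 = 104 + 194*N + N*c)
G - k(74, -212) = 31504 - (104 + 194*(-212) - 212*74) = 31504 - (104 - 41128 - 15688) = 31504 - 1*(-56712) = 31504 + 56712 = 88216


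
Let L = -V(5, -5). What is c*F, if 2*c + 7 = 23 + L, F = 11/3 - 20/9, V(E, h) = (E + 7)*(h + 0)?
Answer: 494/9 ≈ 54.889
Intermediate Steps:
V(E, h) = h*(7 + E) (V(E, h) = (7 + E)*h = h*(7 + E))
F = 13/9 (F = 11*(1/3) - 20*1/9 = 11/3 - 20/9 = 13/9 ≈ 1.4444)
L = 60 (L = -(-5)*(7 + 5) = -(-5)*12 = -1*(-60) = 60)
c = 38 (c = -7/2 + (23 + 60)/2 = -7/2 + (1/2)*83 = -7/2 + 83/2 = 38)
c*F = 38*(13/9) = 494/9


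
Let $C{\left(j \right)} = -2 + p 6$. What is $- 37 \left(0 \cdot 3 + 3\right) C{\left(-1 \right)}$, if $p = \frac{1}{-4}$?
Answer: $\frac{777}{2} \approx 388.5$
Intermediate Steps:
$p = - \frac{1}{4} \approx -0.25$
$C{\left(j \right)} = - \frac{7}{2}$ ($C{\left(j \right)} = -2 - \frac{3}{2} = - \frac{7}{2}$)
$- 37 \left(0 \cdot 3 + 3\right) C{\left(-1 \right)} = - 37 \left(0 \cdot 3 + 3\right) \left(- \frac{7}{2}\right) = - 37 \left(0 + 3\right) \left(- \frac{7}{2}\right) = \left(-37\right) 3 \left(- \frac{7}{2}\right) = \left(-111\right) \left(- \frac{7}{2}\right) = \frac{777}{2}$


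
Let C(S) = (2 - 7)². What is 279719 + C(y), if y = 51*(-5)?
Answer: 279744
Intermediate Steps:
y = -255
C(S) = 25 (C(S) = (-5)² = 25)
279719 + C(y) = 279719 + 25 = 279744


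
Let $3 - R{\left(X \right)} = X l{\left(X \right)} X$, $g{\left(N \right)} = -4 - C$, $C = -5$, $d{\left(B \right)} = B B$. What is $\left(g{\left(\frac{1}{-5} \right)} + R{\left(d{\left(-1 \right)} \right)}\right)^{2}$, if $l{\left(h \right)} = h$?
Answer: $9$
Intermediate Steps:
$d{\left(B \right)} = B^{2}$
$g{\left(N \right)} = 1$ ($g{\left(N \right)} = -4 - -5 = -4 + 5 = 1$)
$R{\left(X \right)} = 3 - X^{3}$ ($R{\left(X \right)} = 3 - X X X = 3 - X^{2} X = 3 - X^{3}$)
$\left(g{\left(\frac{1}{-5} \right)} + R{\left(d{\left(-1 \right)} \right)}\right)^{2} = \left(1 + \left(3 - \left(\left(-1\right)^{2}\right)^{3}\right)\right)^{2} = \left(1 + \left(3 - 1^{3}\right)\right)^{2} = \left(1 + \left(3 - 1\right)\right)^{2} = \left(1 + 2\right)^{2} = 3^{2} = 9$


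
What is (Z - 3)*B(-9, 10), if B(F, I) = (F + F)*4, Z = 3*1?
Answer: 0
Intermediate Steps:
Z = 3
B(F, I) = 8*F (B(F, I) = (2*F)*4 = 8*F)
(Z - 3)*B(-9, 10) = (3 - 3)*(8*(-9)) = 0*(-72) = 0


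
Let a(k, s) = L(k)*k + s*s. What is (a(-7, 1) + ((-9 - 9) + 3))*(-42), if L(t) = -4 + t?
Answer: -2646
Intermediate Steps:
a(k, s) = s² + k*(-4 + k) (a(k, s) = (-4 + k)*k + s*s = k*(-4 + k) + s² = s² + k*(-4 + k))
(a(-7, 1) + ((-9 - 9) + 3))*(-42) = ((1² - 7*(-4 - 7)) + ((-9 - 9) + 3))*(-42) = ((1 - 7*(-11)) + (-18 + 3))*(-42) = ((1 + 77) - 15)*(-42) = (78 - 15)*(-42) = 63*(-42) = -2646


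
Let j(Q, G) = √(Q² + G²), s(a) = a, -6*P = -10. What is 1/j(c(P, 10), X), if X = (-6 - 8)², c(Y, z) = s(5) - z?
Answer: √38441/38441 ≈ 0.0051004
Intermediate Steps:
P = 5/3 (P = -⅙*(-10) = 5/3 ≈ 1.6667)
c(Y, z) = 5 - z
X = 196 (X = (-14)² = 196)
j(Q, G) = √(G² + Q²)
1/j(c(P, 10), X) = 1/(√(196² + (5 - 1*10)²)) = 1/(√(38416 + (5 - 10)²)) = 1/(√(38416 + (-5)²)) = 1/(√(38416 + 25)) = 1/(√38441) = √38441/38441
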